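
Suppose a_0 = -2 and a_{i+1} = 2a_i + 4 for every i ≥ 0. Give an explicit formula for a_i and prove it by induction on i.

Claim: a_i = 2^{i+1} − 4.

Base case: a_0 = -2, and 2^{0+1} − 4 = 2 − 4 = -2.
Assume a_m = 2^{m+1} − 4 for some m ≥ 0.
Then a_{m+1} = 2a_m + 4 = 2·(2^{m+1} − 4) + 4 = 2^{m+2} − 8 + 4 = 2^{m+2} − 4.
By induction, a_i = 2^{i+1} − 4 for all i ≥ 0.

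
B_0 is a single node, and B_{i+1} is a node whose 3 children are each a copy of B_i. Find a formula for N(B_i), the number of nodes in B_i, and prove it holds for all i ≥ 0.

Claim: N(B_i) = (3^{i+1} − 1)/2.

Base case: N(B_0) = 1, and (3^{0+1} − 1)/2 = 1.
Assume N(B_m) = (3^{m+1} − 1)/2.
Then N(B_{m+1}) = 1 + 3N(B_m) = 1 + 3·(3^{m+1} − 1)/2 = 1 + (3^{m+2} − 3)/2 = (2 + 3^{m+2} − 3)/2 = (3^{m+2} − 1)/2.
So the formula holds for m+1, and by induction N(B_i) = (3^{i+1} − 1)/2 for all i ≥ 0.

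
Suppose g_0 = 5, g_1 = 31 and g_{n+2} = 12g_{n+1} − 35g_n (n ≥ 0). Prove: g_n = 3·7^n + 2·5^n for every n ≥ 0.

Base cases: g_0 = 5 and 3·7^0 + 2·5^0 = 5; g_1 = 31 and 3·7^1 + 2·5^1 = 31.
Assume g_j = 3·7^j + 2·5^j for all 0 ≤ j ≤ m, where m ≥ 1.
Then g_{m+1} = 12g_m − 35g_{m−1} = 12·(3·7^m + 2·5^m) − 35·(3·7^{m−1} + 2·5^{m−1}) = 3·(12·7 − 35)7^{m−1} + 2·(12·5 − 35)5^{m−1} = 147·7^{m−1} + 50·5^{m−1} = 3·7^{m+1} + 2·5^{m+1}.
This completes the inductive step, so g_n = 3·7^n + 2·5^n for all n ≥ 0.

g_n = 3·7^n + 2·5^n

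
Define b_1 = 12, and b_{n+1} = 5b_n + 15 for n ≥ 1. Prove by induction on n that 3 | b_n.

Base case: b_1 = 12 = 3·4, so 3 | b_1.
Assume 3 | b_j, so b_j = 3t for some integer t.
Then b_{j+1} = 5b_j + 15 = 5·(3t) + 15 = 3(5t + 5), so 3 | b_{j+1}.
So the property holds for j+1, and by induction 3 | b_n for all n ≥ 1.

3 | b_n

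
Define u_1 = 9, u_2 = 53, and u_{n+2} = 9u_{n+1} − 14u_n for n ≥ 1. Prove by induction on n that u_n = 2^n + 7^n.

Base cases: u_1 = 9 and 2^1 + 7^1 = 9; u_2 = 53 and 2^2 + 7^2 = 53.
Assume u_j = 2^j + 7^j for all 1 ≤ j ≤ r, where r ≥ 2.
Then u_{r+1} = 9u_r − 14u_{r−1} = 9·(2^r + 7^r) − 14·(2^{r−1} + 7^{r−1}) = (9·2 − 14)2^{r−1} + (9·7 − 14)7^{r−1} = 4·2^{r−1} + 49·7^{r−1} = 2^{r+1} + 7^{r+1}.
So the formula holds for r+1, and by strong induction u_n = 2^n + 7^n for all n ≥ 1.

u_n = 2^n + 7^n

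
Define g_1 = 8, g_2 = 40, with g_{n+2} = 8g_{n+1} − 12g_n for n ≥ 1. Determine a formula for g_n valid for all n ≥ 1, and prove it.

Claim: g_n = 2^n + 6^n.

Base cases: g_1 = 8 and 2^1 + 6^1 = 8; g_2 = 40 and 2^2 + 6^2 = 40.
Assume g_j = 2^j + 6^j for all 1 ≤ j ≤ r, where r ≥ 2.
Then g_{r+1} = 8g_r − 12g_{r−1} = 8·(2^r + 6^r) − 12·(2^{r−1} + 6^{r−1}) = (8·2 − 12)2^{r−1} + (8·6 − 12)6^{r−1} = 4·2^{r−1} + 36·6^{r−1} = 2^{r+1} + 6^{r+1}.
By strong induction, g_n = 2^n + 6^n for all n ≥ 1.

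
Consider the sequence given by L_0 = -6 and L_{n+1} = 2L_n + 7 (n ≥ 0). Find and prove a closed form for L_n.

Claim: L_n = 2^n − 7.

Base case: L_0 = -6, and 2^0 − 7 = 1 − 7 = -6.
Assume L_j = 2^j − 7 for some j ≥ 0.
Then L_{j+1} = 2L_j + 7 = 2·(2^j − 7) + 7 = 2^{j+1} − 14 + 7 = 2^{j+1} − 7.
So the formula holds for j+1, and by induction L_n = 2^n − 7 for all n ≥ 0.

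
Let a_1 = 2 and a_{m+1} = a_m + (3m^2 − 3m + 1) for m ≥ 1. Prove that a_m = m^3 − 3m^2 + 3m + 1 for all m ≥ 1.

Base case: a_1 = 2, and 1^3 − 3·1^2 + 3·1 + 1 = 2.
Assume a_j = j^3 − 3j^2 + 3j + 1.
Then a_{j+1} = a_j + (3j^2 − 3j + 1) = (j^3 − 3j^2 + 3j + 1) + (3j^2 − 3j + 1) = j^3 + 2,
and (j+1)^3 − 3·(j+1)^2 + 3·(j+1) + 1 = j^3 + 2.
This completes the inductive step, so a_m = m^3 − 3m^2 + 3m + 1 for all m ≥ 1.

a_m = m^3 − 3m^2 + 3m + 1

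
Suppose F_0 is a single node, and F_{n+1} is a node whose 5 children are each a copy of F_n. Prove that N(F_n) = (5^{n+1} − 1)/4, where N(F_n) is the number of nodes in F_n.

Base case: N(F_0) = 1, and (5^{0+1} − 1)/4 = 1.
Assume N(F_j) = (5^{j+1} − 1)/4.
Then N(F_{j+1}) = 1 + 5N(F_j) = 1 + 5·(5^{j+1} − 1)/4 = 1 + (5^{j+2} − 5)/4 = (4 + 5^{j+2} − 5)/4 = (5^{j+2} − 1)/4.
So the formula holds for j+1, and by induction N(F_n) = (5^{n+1} − 1)/4 for all n ≥ 0.

N(F_n) = (5^{n+1} − 1)/4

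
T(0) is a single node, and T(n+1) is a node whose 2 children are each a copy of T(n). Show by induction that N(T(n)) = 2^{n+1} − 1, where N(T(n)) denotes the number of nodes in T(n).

Base case: N(T(0)) = 1, and 2^{0+1} − 1 = 1.
Assume N(T(k)) = 2^{k+1} − 1.
Then N(T(k+1)) = 1 + 2N(T(k)) = 1 + 2(2^{k+1} − 1) = 2^{k+2} − 2 + 1 = 2^{k+2} − 1.
Hence N(T(n)) = 2^{n+1} − 1 for every n ≥ 0, by induction.

N(T(n)) = 2^{n+1} − 1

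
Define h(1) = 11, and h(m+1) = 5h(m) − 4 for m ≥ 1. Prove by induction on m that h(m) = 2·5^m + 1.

Base case: h(1) = 11, and 2·5^1 + 1 = 10 + 1 = 11.
Assume h(r) = 2·5^r + 1 for some r ≥ 1.
Then h(r+1) = 5h(r) − 4 = 5·(2·5^r + 1) − 4 = 10·5^r + 5 − 4 = 2·5^{r+1} + 1.
So the formula holds for r+1, and by induction h(m) = 2·5^m + 1 for all m ≥ 1.

h(m) = 2·5^m + 1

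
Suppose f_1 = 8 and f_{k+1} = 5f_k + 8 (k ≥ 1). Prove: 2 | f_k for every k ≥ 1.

Base case: f_1 = 8 = 2·4, so 2 | f_1.
Assume 2 | f_r, so f_r = 2t for some integer t.
Then f_{r+1} = 5f_r + 8 = 5·(2t) + 8 = 2(5t + 4), so 2 | f_{r+1}.
This completes the inductive step, so 2 | f_k for all k ≥ 1.

2 | f_k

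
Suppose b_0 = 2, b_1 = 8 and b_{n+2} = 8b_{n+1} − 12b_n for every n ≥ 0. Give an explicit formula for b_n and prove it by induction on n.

Claim: b_n = 6^n + 2^n.

Base cases: b_0 = 2 and 6^0 + 2^0 = 2; b_1 = 8 and 6^1 + 2^1 = 8.
Assume b_j = 6^j + 2^j for all 0 ≤ j ≤ k, where k ≥ 1.
Then b_{k+1} = 8b_k − 12b_{k−1} = 8·(6^k + 2^k) − 12·(6^{k−1} + 2^{k−1}) = (8·6 − 12)6^{k−1} + (8·2 − 12)2^{k−1} = 36·6^{k−1} + 4·2^{k−1} = 6^{k+1} + 2^{k+1}.
This completes the inductive step, so b_n = 6^n + 2^n for all n ≥ 0.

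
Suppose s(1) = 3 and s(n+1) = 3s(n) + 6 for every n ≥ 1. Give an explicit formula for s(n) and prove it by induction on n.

Claim: s(n) = 2·3^n − 3.

Base case: s(1) = 3, and 2·3^1 − 3 = 6 − 3 = 3.
Assume s(m) = 2·3^m − 3 for some m ≥ 1.
Then s(m+1) = 3s(m) + 6 = 3·(2·3^m − 3) + 6 = 6·3^m − 9 + 6 = 2·3^{m+1} − 3.
Hence s(n) = 2·3^n − 3 for every n ≥ 1, by induction.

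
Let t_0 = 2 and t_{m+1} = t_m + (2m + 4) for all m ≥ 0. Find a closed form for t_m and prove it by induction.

Claim: t_m = m^2 + 3m + 2.

Base case: t_0 = 2, and 0^2 + 3·0 + 2 = 2.
Assume t_k = k^2 + 3k + 2.
Then t_{k+1} = t_k + (2k + 4) = (k^2 + 3k + 2) + (2k + 4) = k^2 + 5k + 6,
and (k+1)^2 + 3·(k+1) + 2 = k^2 + 5k + 6.
This completes the inductive step, so t_m = m^2 + 3m + 2 for all m ≥ 0.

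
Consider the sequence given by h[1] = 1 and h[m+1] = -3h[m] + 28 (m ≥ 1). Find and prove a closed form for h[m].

Claim: h[m] = 2·(-3)^m + 7.

Base case: h[1] = 1, and 2·(-3)^1 + 7 = -6 + 7 = 1.
Assume h[r] = 2·(-3)^r + 7 for some r ≥ 1.
Then h[r+1] = -3h[r] + 28 = -3·(2·(-3)^r + 7) + 28 = -6·(-3)^r − 21 + 28 = 2·(-3)^{r+1} + 7.
So the formula holds for r+1, and by induction h[m] = 2·(-3)^m + 7 for all m ≥ 1.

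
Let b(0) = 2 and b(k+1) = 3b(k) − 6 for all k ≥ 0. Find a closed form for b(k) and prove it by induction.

Claim: b(k) = -3^k + 3.

Base case: b(0) = 2, and -3^0 + 3 = -1 + 3 = 2.
Assume b(r) = -3^r + 3 for some r ≥ 0.
Then b(r+1) = 3b(r) − 6 = 3·(-3^r + 3) − 6 = -3^{r+1} + 9 − 6 = -3^{r+1} + 3.
This completes the inductive step, so b(k) = -3^k + 3 for all k ≥ 0.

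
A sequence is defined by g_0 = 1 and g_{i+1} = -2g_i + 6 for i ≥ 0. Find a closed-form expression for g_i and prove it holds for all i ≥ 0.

Claim: g_i = -(-2)^i + 2.

Base case: g_0 = 1, and -(-2)^0 + 2 = -1 + 2 = 1.
Assume g_j = -(-2)^j + 2 for some j ≥ 0.
Then g_{j+1} = -2g_j + 6 = -2·(-(-2)^j + 2) + 6 = 2·(-2)^j − 4 + 6 = -(-2)^{j+1} + 2.
So the formula holds for j+1, and by induction g_i = -(-2)^i + 2 for all i ≥ 0.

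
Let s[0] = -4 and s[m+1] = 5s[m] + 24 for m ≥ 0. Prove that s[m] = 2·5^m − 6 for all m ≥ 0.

Base case: s[0] = -4, and 2·5^0 − 6 = 2 − 6 = -4.
Assume s[j] = 2·5^j − 6 for some j ≥ 0.
Then s[j+1] = 5s[j] + 24 = 5·(2·5^j − 6) + 24 = 10·5^j − 30 + 24 = 2·5^{j+1} − 6.
Hence s[m] = 2·5^m − 6 for every m ≥ 0, by induction.

s[m] = 2·5^m − 6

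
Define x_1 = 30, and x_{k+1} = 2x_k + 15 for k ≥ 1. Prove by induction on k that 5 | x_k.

Base case: x_1 = 30 = 5·6, so 5 | x_1.
Assume 5 | x_m, so x_m = 5t for some integer t.
Then x_{m+1} = 2x_m + 15 = 2·(5t) + 15 = 5(2t + 3), so 5 | x_{m+1}.
This completes the inductive step, so 5 | x_k for all k ≥ 1.

5 | x_k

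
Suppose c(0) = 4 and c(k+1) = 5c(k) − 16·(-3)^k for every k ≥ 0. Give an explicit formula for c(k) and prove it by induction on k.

Claim: c(k) = 2·5^k + 2·(-3)^k.

Base case: c(0) = 4, and 2·5^0 + 2·(-3)^0 = 2 + 2 = 4.
Assume c(j) = 2·5^j + 2·(-3)^j for some j ≥ 0.
Then c(j+1) = 5c(j) − 16·(-3)^j = 5·(2·5^j + 2·(-3)^j) − 16·(-3)^j = 2·5^{j+1} + 10·(-3)^j − 16·(-3)^j = 2·5^{j+1} − 6·(-3)^j = 2·5^{j+1} + 2·(-3)^{j+1}.
This completes the inductive step, so c(k) = 2·5^k + 2·(-3)^k for all k ≥ 0.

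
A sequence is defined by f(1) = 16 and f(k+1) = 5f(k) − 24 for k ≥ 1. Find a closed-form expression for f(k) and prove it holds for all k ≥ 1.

Claim: f(k) = 2·5^k + 6.

Base case: f(1) = 16, and 2·5^1 + 6 = 10 + 6 = 16.
Assume f(m) = 2·5^m + 6 for some m ≥ 1.
Then f(m+1) = 5f(m) − 24 = 5·(2·5^m + 6) − 24 = 10·5^m + 30 − 24 = 2·5^{m+1} + 6.
Hence f(k) = 2·5^k + 6 for every k ≥ 1, by induction.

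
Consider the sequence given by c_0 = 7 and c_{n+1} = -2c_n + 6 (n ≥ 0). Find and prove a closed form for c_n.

Claim: c_n = 5·(-2)^n + 2.

Base case: c_0 = 7, and 5·(-2)^0 + 2 = 5 + 2 = 7.
Assume c_k = 5·(-2)^k + 2 for some k ≥ 0.
Then c_{k+1} = -2c_k + 6 = -2·(5·(-2)^k + 2) + 6 = -10·(-2)^k − 4 + 6 = 5·(-2)^{k+1} + 2.
Hence c_n = 5·(-2)^n + 2 for every n ≥ 0, by induction.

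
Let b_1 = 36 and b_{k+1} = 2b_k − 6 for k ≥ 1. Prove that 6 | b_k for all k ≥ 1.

Base case: b_1 = 36 = 6·6, so 6 | b_1.
Assume 6 | b_m, so b_m = 6t for some integer t.
Then b_{m+1} = 2b_m − 6 = 2·(6t) − 6 = 6(2t − 1), so 6 | b_{m+1}.
So the property holds for m+1, and by induction 6 | b_k for all k ≥ 1.

6 | b_k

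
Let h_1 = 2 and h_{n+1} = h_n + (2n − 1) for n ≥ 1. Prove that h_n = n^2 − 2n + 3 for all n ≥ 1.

Base case: h_1 = 2, and 1^2 − 2·1 + 3 = 2.
Assume h_r = r^2 − 2r + 3.
Then h_{r+1} = h_r + (2r − 1) = (r^2 − 2r + 3) + (2r − 1) = r^2 + 2,
and (r+1)^2 − 2·(r+1) + 3 = r^2 + 2.
By induction, h_n = n^2 − 2n + 3 for all n ≥ 1.

h_n = n^2 − 2n + 3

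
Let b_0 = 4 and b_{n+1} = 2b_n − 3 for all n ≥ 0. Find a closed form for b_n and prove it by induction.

Claim: b_n = 2^n + 3.

Base case: b_0 = 4, and 2^0 + 3 = 1 + 3 = 4.
Assume b_m = 2^m + 3 for some m ≥ 0.
Then b_{m+1} = 2b_m − 3 = 2·(2^m + 3) − 3 = 2^{m+1} + 6 − 3 = 2^{m+1} + 3.
Hence b_n = 2^n + 3 for every n ≥ 0, by induction.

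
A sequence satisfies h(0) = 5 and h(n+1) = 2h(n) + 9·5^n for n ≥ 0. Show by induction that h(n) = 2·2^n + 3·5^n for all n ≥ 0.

Base case: h(0) = 5, and 2·2^0 + 3·5^0 = 2 + 3 = 5.
Assume h(k) = 2·2^k + 3·5^k for some k ≥ 0.
Then h(k+1) = 2h(k) + 9·5^k = 2·(2·2^k + 3·5^k) + 9·5^k = 2·2^{k+1} + 6·5^k + 9·5^k = 2·2^{k+1} + 15·5^k = 2·2^{k+1} + 3·5^{k+1}.
By induction, h(n) = 2·2^n + 3·5^n for all n ≥ 0.

h(n) = 2·2^n + 3·5^n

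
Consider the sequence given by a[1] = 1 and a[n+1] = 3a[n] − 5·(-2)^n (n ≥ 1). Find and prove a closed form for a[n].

Claim: a[n] = 3^n + (-2)^n.

Base case: a[1] = 1, and 3^1 + (-2)^1 = 3 − 2 = 1.
Assume a[m] = 3^m + (-2)^m for some m ≥ 1.
Then a[m+1] = 3a[m] − 5·(-2)^m = 3·(3^m + (-2)^m) − 5·(-2)^m = 3^{m+1} + 3·(-2)^m − 5·(-2)^m = 3^{m+1} − 2·(-2)^m = 3^{m+1} + (-2)^{m+1}.
By induction, a[n] = 3^n + (-2)^n for all n ≥ 1.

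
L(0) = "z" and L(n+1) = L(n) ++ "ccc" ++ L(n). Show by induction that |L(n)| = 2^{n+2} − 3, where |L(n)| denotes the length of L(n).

Base case: |L(0)| = 1, and 2^{0+2} − 3 = 1.
Assume |L(k)| = 2^{k+2} − 3.
Then |L(k+1)| = |L(k)| + 3 + |L(k)| = 2|L(k)| + 3 = 2(2^{k+2} − 3) + 3 = 2^{k+3} − 6 + 3 = 2^{k+3} − 3.
This completes the inductive step, so |L(n)| = 2^{n+2} − 3 for all n ≥ 0.

|L(n)| = 2^{n+2} − 3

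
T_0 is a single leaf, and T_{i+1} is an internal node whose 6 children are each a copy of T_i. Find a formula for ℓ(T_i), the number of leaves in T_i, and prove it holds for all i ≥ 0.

Claim: ℓ(T_i) = 6^i.

Base case: ℓ(T_0) = 1, and 6^0 = 1.
Assume ℓ(T_m) = 6^m.
Then ℓ(T_{m+1}) = 6·ℓ(T_m) = 6·6^m = 6^{m+1}.
Hence ℓ(T_i) = 6^i for every i ≥ 0, by induction.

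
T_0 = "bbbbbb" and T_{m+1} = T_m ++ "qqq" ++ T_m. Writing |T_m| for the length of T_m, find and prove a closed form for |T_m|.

Claim: |T_m| = 9·2^m − 3.

Base case: |T_0| = 6, and 9·2^0 − 3 = 6.
Assume |T_r| = 9·2^r − 3.
Then |T_{r+1}| = |T_r| + 3 + |T_r| = 2|T_r| + 3 = 2(9·2^r − 3) + 3 = 9·2^{r+1} − 6 + 3 = 9·2^{r+1} − 3.
By induction, |T_m| = 9·2^m − 3 for all m ≥ 0.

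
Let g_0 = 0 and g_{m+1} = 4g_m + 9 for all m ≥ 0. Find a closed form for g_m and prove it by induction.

Claim: g_m = 3·4^m − 3.

Base case: g_0 = 0, and 3·4^0 − 3 = 3 − 3 = 0.
Assume g_j = 3·4^j − 3 for some j ≥ 0.
Then g_{j+1} = 4g_j + 9 = 4·(3·4^j − 3) + 9 = 12·4^j − 12 + 9 = 3·4^{j+1} − 3.
By induction, g_m = 3·4^m − 3 for all m ≥ 0.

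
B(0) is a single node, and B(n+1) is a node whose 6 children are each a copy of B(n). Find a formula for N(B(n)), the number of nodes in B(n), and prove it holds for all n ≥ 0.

Claim: N(B(n)) = (6^{n+1} − 1)/5.

Base case: N(B(0)) = 1, and (6^{0+1} − 1)/5 = 1.
Assume N(B(m)) = (6^{m+1} − 1)/5.
Then N(B(m+1)) = 1 + 6N(B(m)) = 1 + 6·(6^{m+1} − 1)/5 = 1 + (6^{m+2} − 6)/5 = (5 + 6^{m+2} − 6)/5 = (6^{m+2} − 1)/5.
By induction, N(B(n)) = (6^{n+1} − 1)/5 for all n ≥ 0.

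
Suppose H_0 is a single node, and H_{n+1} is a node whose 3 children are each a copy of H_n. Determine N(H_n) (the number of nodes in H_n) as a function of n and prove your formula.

Claim: N(H_n) = (3^{n+1} − 1)/2.

Base case: N(H_0) = 1, and (3^{0+1} − 1)/2 = 1.
Assume N(H_r) = (3^{r+1} − 1)/2.
Then N(H_{r+1}) = 1 + 3N(H_r) = 1 + 3·(3^{r+1} − 1)/2 = 1 + (3^{r+2} − 3)/2 = (2 + 3^{r+2} − 3)/2 = (3^{r+2} − 1)/2.
Hence N(H_n) = (3^{n+1} − 1)/2 for every n ≥ 0, by induction.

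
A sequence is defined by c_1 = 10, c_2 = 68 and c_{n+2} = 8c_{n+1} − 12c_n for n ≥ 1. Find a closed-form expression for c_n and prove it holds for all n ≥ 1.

Claim: c_n = 2·6^n − 2^n.

Base cases: c_1 = 10 and 2·6^1 − 2^1 = 10; c_2 = 68 and 2·6^2 − 2^2 = 68.
Assume c_i = 2·6^i − 2^i for all 1 ≤ i ≤ j, where j ≥ 2.
Then c_{j+1} = 8c_j − 12c_{j−1} = 8·(2·6^j − 2^j) − 12·(2·6^{j−1} − 2^{j−1}) = 2·(8·6 − 12)6^{j−1} − (8·2 − 12)2^{j−1} = 72·6^{j−1} − 4·2^{j−1} = 2·6^{j+1} − 2^{j+1}.
Hence c_n = 2·6^n − 2^n for every n ≥ 1, by strong induction.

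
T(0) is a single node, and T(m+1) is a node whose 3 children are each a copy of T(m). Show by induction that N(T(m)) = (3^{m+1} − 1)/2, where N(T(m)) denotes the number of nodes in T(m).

Base case: N(T(0)) = 1, and (3^{0+1} − 1)/2 = 1.
Assume N(T(r)) = (3^{r+1} − 1)/2.
Then N(T(r+1)) = 1 + 3N(T(r)) = 1 + 3·(3^{r+1} − 1)/2 = 1 + (3^{r+2} − 3)/2 = (2 + 3^{r+2} − 3)/2 = (3^{r+2} − 1)/2.
This completes the inductive step, so N(T(m)) = (3^{m+1} − 1)/2 for all m ≥ 0.

N(T(m)) = (3^{m+1} − 1)/2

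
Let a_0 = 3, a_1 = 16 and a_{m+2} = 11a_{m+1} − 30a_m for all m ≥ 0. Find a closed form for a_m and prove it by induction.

Claim: a_m = 2·5^m + 6^m.

Base cases: a_0 = 3 and 2·5^0 + 6^0 = 3; a_1 = 16 and 2·5^1 + 6^1 = 16.
Assume a_j = 2·5^j + 6^j for all 0 ≤ j ≤ r, where r ≥ 1.
Then a_{r+1} = 11a_r − 30a_{r−1} = 11·(2·5^r + 6^r) − 30·(2·5^{r−1} + 6^{r−1}) = 2·(11·5 − 30)5^{r−1} + (11·6 − 30)6^{r−1} = 50·5^{r−1} + 36·6^{r−1} = 2·5^{r+1} + 6^{r+1}.
By strong induction, a_m = 2·5^m + 6^m for all m ≥ 0.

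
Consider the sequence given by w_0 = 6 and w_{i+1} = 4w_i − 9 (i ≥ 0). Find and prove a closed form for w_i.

Claim: w_i = 3·4^i + 3.

Base case: w_0 = 6, and 3·4^0 + 3 = 3 + 3 = 6.
Assume w_r = 3·4^r + 3 for some r ≥ 0.
Then w_{r+1} = 4w_r − 9 = 4·(3·4^r + 3) − 9 = 12·4^r + 12 − 9 = 3·4^{r+1} + 3.
This completes the inductive step, so w_i = 3·4^i + 3 for all i ≥ 0.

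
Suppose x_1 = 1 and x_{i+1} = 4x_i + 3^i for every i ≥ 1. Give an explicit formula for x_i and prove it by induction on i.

Claim: x_i = 4^i − 3^i.

Base case: x_1 = 1, and 4^1 − 3^1 = 4 − 3 = 1.
Assume x_k = 4^k − 3^k for some k ≥ 1.
Then x_{k+1} = 4x_k + 3^k = 4·(4^k − 3^k) + 3^k = 4^{k+1} − 4·3^k + 3^k = 4^{k+1} − 3·3^k = 4^{k+1} − 3^{k+1}.
So the formula holds for k+1, and by induction x_i = 4^i − 3^i for all i ≥ 1.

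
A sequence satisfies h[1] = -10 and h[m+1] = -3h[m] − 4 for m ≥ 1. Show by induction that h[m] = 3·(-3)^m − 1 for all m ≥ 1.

Base case: h[1] = -10, and 3·(-3)^1 − 1 = -9 − 1 = -10.
Assume h[r] = 3·(-3)^r − 1 for some r ≥ 1.
Then h[r+1] = -3h[r] − 4 = -3·(3·(-3)^r − 1) − 4 = -9·(-3)^r + 3 − 4 = 3·(-3)^{r+1} − 1.
So the formula holds for r+1, and by induction h[m] = 3·(-3)^m − 1 for all m ≥ 1.

h[m] = 3·(-3)^m − 1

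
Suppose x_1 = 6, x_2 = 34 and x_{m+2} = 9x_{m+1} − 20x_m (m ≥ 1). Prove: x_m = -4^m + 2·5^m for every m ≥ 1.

Base cases: x_1 = 6 and -4^1 + 2·5^1 = 6; x_2 = 34 and -4^2 + 2·5^2 = 34.
Assume x_i = -4^i + 2·5^i for all 1 ≤ i ≤ j, where j ≥ 2.
Then x_{j+1} = 9x_j − 20x_{j−1} = 9·(-4^j + 2·5^j) − 20·(-4^{j−1} + 2·5^{j−1}) = -(9·4 − 20)4^{j−1} + 2·(9·5 − 20)5^{j−1} = -16·4^{j−1} + 50·5^{j−1} = -4^{j+1} + 2·5^{j+1}.
Hence x_m = -4^m + 2·5^m for every m ≥ 1, by strong induction.

x_m = -4^m + 2·5^m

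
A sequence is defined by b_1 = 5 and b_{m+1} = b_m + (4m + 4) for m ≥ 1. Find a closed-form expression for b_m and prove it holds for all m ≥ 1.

Claim: b_m = 2m^2 + 2m + 1.

Base case: b_1 = 5, and 2·1^2 + 2·1 + 1 = 5.
Assume b_j = 2j^2 + 2j + 1.
Then b_{j+1} = b_j + (4j + 4) = (2j^2 + 2j + 1) + (4j + 4) = 2j^2 + 6j + 5,
and 2·(j+1)^2 + 2·(j+1) + 1 = 2j^2 + 6j + 5.
By induction, b_m = 2m^2 + 2m + 1 for all m ≥ 1.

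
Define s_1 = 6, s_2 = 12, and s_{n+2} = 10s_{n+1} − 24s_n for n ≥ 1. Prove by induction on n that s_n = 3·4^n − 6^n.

Base cases: s_1 = 6 and 3·4^1 − 6^1 = 6; s_2 = 12 and 3·4^2 − 6^2 = 12.
Assume s_j = 3·4^j − 6^j for all 1 ≤ j ≤ k, where k ≥ 2.
Then s_{k+1} = 10s_k − 24s_{k−1} = 10·(3·4^k − 6^k) − 24·(3·4^{k−1} − 6^{k−1}) = 3·(10·4 − 24)4^{k−1} − (10·6 − 24)6^{k−1} = 48·4^{k−1} − 36·6^{k−1} = 3·4^{k+1} − 6^{k+1}.
Hence s_n = 3·4^n − 6^n for every n ≥ 1, by strong induction.

s_n = 3·4^n − 6^n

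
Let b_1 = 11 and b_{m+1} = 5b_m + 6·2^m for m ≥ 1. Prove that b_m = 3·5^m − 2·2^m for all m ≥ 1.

Base case: b_1 = 11, and 3·5^1 − 2·2^1 = 15 − 4 = 11.
Assume b_j = 3·5^j − 2·2^j for some j ≥ 1.
Then b_{j+1} = 5b_j + 6·2^j = 5·(3·5^j − 2·2^j) + 6·2^j = 3·5^{j+1} − 10·2^j + 6·2^j = 3·5^{j+1} − 4·2^j = 3·5^{j+1} − 2·2^{j+1}.
This completes the inductive step, so b_m = 3·5^m − 2·2^m for all m ≥ 1.

b_m = 3·5^m − 2·2^m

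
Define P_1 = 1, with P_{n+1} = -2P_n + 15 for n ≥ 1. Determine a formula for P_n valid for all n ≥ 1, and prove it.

Claim: P_n = 2·(-2)^n + 5.

Base case: P_1 = 1, and 2·(-2)^1 + 5 = -4 + 5 = 1.
Assume P_r = 2·(-2)^r + 5 for some r ≥ 1.
Then P_{r+1} = -2P_r + 15 = -2·(2·(-2)^r + 5) + 15 = -4·(-2)^r − 10 + 15 = 2·(-2)^{r+1} + 5.
By induction, P_n = 2·(-2)^n + 5 for all n ≥ 1.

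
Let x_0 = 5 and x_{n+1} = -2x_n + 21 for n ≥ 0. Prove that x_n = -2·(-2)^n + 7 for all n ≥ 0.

Base case: x_0 = 5, and -2·(-2)^0 + 7 = -2 + 7 = 5.
Assume x_j = -2·(-2)^j + 7 for some j ≥ 0.
Then x_{j+1} = -2x_j + 21 = -2·(-2·(-2)^j + 7) + 21 = 4·(-2)^j − 14 + 21 = -2·(-2)^{j+1} + 7.
This completes the inductive step, so x_n = -2·(-2)^n + 7 for all n ≥ 0.

x_n = -2·(-2)^n + 7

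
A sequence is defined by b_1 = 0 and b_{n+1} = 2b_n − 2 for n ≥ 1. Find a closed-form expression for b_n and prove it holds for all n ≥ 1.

Claim: b_n = -2^n + 2.

Base case: b_1 = 0, and -2^1 + 2 = -2 + 2 = 0.
Assume b_k = -2^k + 2 for some k ≥ 1.
Then b_{k+1} = 2b_k − 2 = 2·(-2^k + 2) − 2 = -2^{k+1} + 4 − 2 = -2^{k+1} + 2.
So the formula holds for k+1, and by induction b_n = -2^n + 2 for all n ≥ 1.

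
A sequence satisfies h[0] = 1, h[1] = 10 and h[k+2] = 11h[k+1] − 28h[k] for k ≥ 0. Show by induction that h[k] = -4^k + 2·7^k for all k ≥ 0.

Base cases: h[0] = 1 and -4^0 + 2·7^0 = 1; h[1] = 10 and -4^1 + 2·7^1 = 10.
Assume h[j] = -4^j + 2·7^j for all 0 ≤ j ≤ m, where m ≥ 1.
Then h[m+1] = 11h[m] − 28h[m−1] = 11·(-4^m + 2·7^m) − 28·(-4^{m−1} + 2·7^{m−1}) = -(11·4 − 28)4^{m−1} + 2·(11·7 − 28)7^{m−1} = -16·4^{m−1} + 98·7^{m−1} = -4^{m+1} + 2·7^{m+1}.
So the formula holds for m+1, and by strong induction h[k] = -4^k + 2·7^k for all k ≥ 0.

h[k] = -4^k + 2·7^k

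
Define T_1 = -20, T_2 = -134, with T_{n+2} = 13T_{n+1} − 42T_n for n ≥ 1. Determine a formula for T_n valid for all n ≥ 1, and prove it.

Claim: T_n = -6^n − 2·7^n.

Base cases: T_1 = -20 and -6^1 − 2·7^1 = -20; T_2 = -134 and -6^2 − 2·7^2 = -134.
Assume T_j = -6^j − 2·7^j for all 1 ≤ j ≤ r, where r ≥ 2.
Then T_{r+1} = 13T_r − 42T_{r−1} = 13·(-6^r − 2·7^r) − 42·(-6^{r−1} − 2·7^{r−1}) = -(13·6 − 42)6^{r−1} − 2·(13·7 − 42)7^{r−1} = -36·6^{r−1} − 98·7^{r−1} = -6^{r+1} − 2·7^{r+1}.
Hence T_n = -6^n − 2·7^n for every n ≥ 1, by strong induction.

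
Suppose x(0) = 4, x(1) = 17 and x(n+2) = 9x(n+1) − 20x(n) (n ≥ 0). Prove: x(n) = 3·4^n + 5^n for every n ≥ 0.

Base cases: x(0) = 4 and 3·4^0 + 5^0 = 4; x(1) = 17 and 3·4^1 + 5^1 = 17.
Assume x(j) = 3·4^j + 5^j for all 0 ≤ j ≤ k, where k ≥ 1.
Then x(k+1) = 9x(k) − 20x(k−1) = 9·(3·4^k + 5^k) − 20·(3·4^{k−1} + 5^{k−1}) = 3·(9·4 − 20)4^{k−1} + (9·5 − 20)5^{k−1} = 48·4^{k−1} + 25·5^{k−1} = 3·4^{k+1} + 5^{k+1}.
Hence x(n) = 3·4^n + 5^n for every n ≥ 0, by strong induction.

x(n) = 3·4^n + 5^n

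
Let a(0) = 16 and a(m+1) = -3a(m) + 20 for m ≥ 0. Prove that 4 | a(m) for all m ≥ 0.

Base case: a(0) = 16 = 4·4, so 4 | a(0).
Assume 4 | a(r), so a(r) = 4t for some integer t.
Then a(r+1) = -3a(r) + 20 = -3·(4t) + 20 = 4(-3t + 5), so 4 | a(r+1).
This completes the inductive step, so 4 | a(m) for all m ≥ 0.

4 | a(m)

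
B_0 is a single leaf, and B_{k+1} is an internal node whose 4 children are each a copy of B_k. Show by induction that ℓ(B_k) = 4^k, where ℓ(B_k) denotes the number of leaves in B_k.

Base case: ℓ(B_0) = 1, and 4^0 = 1.
Assume ℓ(B_r) = 4^r.
Then ℓ(B_{r+1}) = 4·ℓ(B_r) = 4·4^r = 4^{r+1}.
This completes the inductive step, so ℓ(B_k) = 4^k for all k ≥ 0.

ℓ(B_k) = 4^k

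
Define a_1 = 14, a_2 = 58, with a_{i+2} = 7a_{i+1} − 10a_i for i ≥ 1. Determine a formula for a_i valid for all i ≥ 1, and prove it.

Claim: a_i = 2·5^i + 2·2^i.

Base cases: a_1 = 14 and 2·5^1 + 2·2^1 = 14; a_2 = 58 and 2·5^2 + 2·2^2 = 58.
Assume a_j = 2·5^j + 2·2^j for all 1 ≤ j ≤ m, where m ≥ 2.
Then a_{m+1} = 7a_m − 10a_{m−1} = 7·(2·5^m + 2·2^m) − 10·(2·5^{m−1} + 2·2^{m−1}) = 2·(7·5 − 10)5^{m−1} + 2·(7·2 − 10)2^{m−1} = 50·5^{m−1} + 8·2^{m−1} = 2·5^{m+1} + 2·2^{m+1}.
By strong induction, a_i = 2·5^i + 2·2^i for all i ≥ 1.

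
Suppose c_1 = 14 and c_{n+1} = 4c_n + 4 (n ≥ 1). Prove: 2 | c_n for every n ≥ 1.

Base case: c_1 = 14 = 2·7, so 2 | c_1.
Assume 2 | c_m, so c_m = 2t for some integer t.
Then c_{m+1} = 4c_m + 4 = 4·(2t) + 4 = 2(4t + 2), so 2 | c_{m+1}.
This completes the inductive step, so 2 | c_n for all n ≥ 1.

2 | c_n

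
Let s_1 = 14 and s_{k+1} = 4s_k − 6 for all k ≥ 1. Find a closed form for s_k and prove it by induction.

Claim: s_k = 3·4^k + 2.

Base case: s_1 = 14, and 3·4^1 + 2 = 12 + 2 = 14.
Assume s_m = 3·4^m + 2 for some m ≥ 1.
Then s_{m+1} = 4s_m − 6 = 4·(3·4^m + 2) − 6 = 12·4^m + 8 − 6 = 3·4^{m+1} + 2.
By induction, s_k = 3·4^k + 2 for all k ≥ 1.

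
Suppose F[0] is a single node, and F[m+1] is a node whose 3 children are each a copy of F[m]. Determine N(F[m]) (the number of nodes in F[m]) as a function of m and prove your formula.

Claim: N(F[m]) = (3^{m+1} − 1)/2.

Base case: N(F[0]) = 1, and (3^{0+1} − 1)/2 = 1.
Assume N(F[k]) = (3^{k+1} − 1)/2.
Then N(F[k+1]) = 1 + 3N(F[k]) = 1 + 3·(3^{k+1} − 1)/2 = 1 + (3^{k+2} − 3)/2 = (2 + 3^{k+2} − 3)/2 = (3^{k+2} − 1)/2.
This completes the inductive step, so N(F[m]) = (3^{m+1} − 1)/2 for all m ≥ 0.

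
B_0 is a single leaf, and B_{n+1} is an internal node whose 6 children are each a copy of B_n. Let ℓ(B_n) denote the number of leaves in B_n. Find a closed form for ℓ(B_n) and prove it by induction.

Claim: ℓ(B_n) = 6^n.

Base case: ℓ(B_0) = 1, and 6^0 = 1.
Assume ℓ(B_k) = 6^k.
Then ℓ(B_{k+1}) = 6·ℓ(B_k) = 6·6^k = 6^{k+1}.
So the formula holds for k+1, and by induction ℓ(B_n) = 6^n for all n ≥ 0.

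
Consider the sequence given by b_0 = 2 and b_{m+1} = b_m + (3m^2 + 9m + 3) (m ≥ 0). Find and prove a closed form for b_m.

Claim: b_m = m^3 + 3m^2 − m + 2.

Base case: b_0 = 2, and 0^3 + 3·0^2 − 0 + 2 = 2.
Assume b_r = r^3 + 3r^2 − r + 2.
Then b_{r+1} = b_r + (3r^2 + 9r + 3) = (r^3 + 3r^2 − r + 2) + (3r^2 + 9r + 3) = r^3 + 6r^2 + 8r + 5,
and (r+1)^3 + 3·(r+1)^2 − (r+1) + 2 = r^3 + 6r^2 + 8r + 5.
Hence b_m = m^3 + 3m^2 − m + 2 for every m ≥ 0, by induction.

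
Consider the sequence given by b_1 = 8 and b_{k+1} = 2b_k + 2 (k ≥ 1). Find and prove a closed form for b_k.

Claim: b_k = 5·2^k − 2.

Base case: b_1 = 8, and 5·2^1 − 2 = 10 − 2 = 8.
Assume b_j = 5·2^j − 2 for some j ≥ 1.
Then b_{j+1} = 2b_j + 2 = 2·(5·2^j − 2) + 2 = 10·2^j − 4 + 2 = 5·2^{j+1} − 2.
This completes the inductive step, so b_k = 5·2^k − 2 for all k ≥ 1.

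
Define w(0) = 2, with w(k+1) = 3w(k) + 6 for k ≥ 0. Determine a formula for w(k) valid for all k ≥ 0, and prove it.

Claim: w(k) = 5·3^k − 3.

Base case: w(0) = 2, and 5·3^0 − 3 = 5 − 3 = 2.
Assume w(r) = 5·3^r − 3 for some r ≥ 0.
Then w(r+1) = 3w(r) + 6 = 3·(5·3^r − 3) + 6 = 15·3^r − 9 + 6 = 5·3^{r+1} − 3.
This completes the inductive step, so w(k) = 5·3^k − 3 for all k ≥ 0.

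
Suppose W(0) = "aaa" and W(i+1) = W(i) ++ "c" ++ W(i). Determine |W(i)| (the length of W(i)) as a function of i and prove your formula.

Claim: |W(i)| = 2^{i+2} − 1.

Base case: |W(0)| = 3, and 2^{0+2} − 1 = 3.
Assume |W(m)| = 2^{m+2} − 1.
Then |W(m+1)| = |W(m)| + 1 + |W(m)| = 2|W(m)| + 1 = 2(2^{m+2} − 1) + 1 = 2^{m+3} − 2 + 1 = 2^{m+3} − 1.
This completes the inductive step, so |W(i)| = 2^{i+2} − 1 for all i ≥ 0.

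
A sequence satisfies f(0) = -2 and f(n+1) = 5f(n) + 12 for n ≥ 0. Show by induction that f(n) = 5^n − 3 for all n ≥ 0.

Base case: f(0) = -2, and 5^0 − 3 = 1 − 3 = -2.
Assume f(m) = 5^m − 3 for some m ≥ 0.
Then f(m+1) = 5f(m) + 12 = 5·(5^m − 3) + 12 = 5^{m+1} − 15 + 12 = 5^{m+1} − 3.
Hence f(n) = 5^n − 3 for every n ≥ 0, by induction.

f(n) = 5^n − 3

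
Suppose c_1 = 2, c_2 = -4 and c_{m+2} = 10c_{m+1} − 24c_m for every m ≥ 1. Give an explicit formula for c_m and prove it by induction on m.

Claim: c_m = -6^m + 2·4^m.

Base cases: c_1 = 2 and -6^1 + 2·4^1 = 2; c_2 = -4 and -6^2 + 2·4^2 = -4.
Assume c_j = -6^j + 2·4^j for all 1 ≤ j ≤ k, where k ≥ 2.
Then c_{k+1} = 10c_k − 24c_{k−1} = 10·(-6^k + 2·4^k) − 24·(-6^{k−1} + 2·4^{k−1}) = -(10·6 − 24)6^{k−1} + 2·(10·4 − 24)4^{k−1} = -36·6^{k−1} + 32·4^{k−1} = -6^{k+1} + 2·4^{k+1}.
This completes the inductive step, so c_m = -6^m + 2·4^m for all m ≥ 1.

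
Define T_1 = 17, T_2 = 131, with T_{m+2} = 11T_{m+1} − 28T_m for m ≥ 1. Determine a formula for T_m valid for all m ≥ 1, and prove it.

Claim: T_m = 3·7^m − 4^m.

Base cases: T_1 = 17 and 3·7^1 − 4^1 = 17; T_2 = 131 and 3·7^2 − 4^2 = 131.
Assume T_i = 3·7^i − 4^i for all 1 ≤ i ≤ j, where j ≥ 2.
Then T_{j+1} = 11T_j − 28T_{j−1} = 11·(3·7^j − 4^j) − 28·(3·7^{j−1} − 4^{j−1}) = 3·(11·7 − 28)7^{j−1} − (11·4 − 28)4^{j−1} = 147·7^{j−1} − 16·4^{j−1} = 3·7^{j+1} − 4^{j+1}.
By strong induction, T_m = 3·7^m − 4^m for all m ≥ 1.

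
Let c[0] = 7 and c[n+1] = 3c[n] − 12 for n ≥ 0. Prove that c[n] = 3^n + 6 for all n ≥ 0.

Base case: c[0] = 7, and 3^0 + 6 = 1 + 6 = 7.
Assume c[r] = 3^r + 6 for some r ≥ 0.
Then c[r+1] = 3c[r] − 12 = 3·(3^r + 6) − 12 = 3^{r+1} + 18 − 12 = 3^{r+1} + 6.
Hence c[n] = 3^n + 6 for every n ≥ 0, by induction.

c[n] = 3^n + 6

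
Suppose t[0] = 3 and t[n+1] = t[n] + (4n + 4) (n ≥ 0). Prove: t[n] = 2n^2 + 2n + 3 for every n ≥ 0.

Base case: t[0] = 3, and 2·0^2 + 2·0 + 3 = 3.
Assume t[r] = 2r^2 + 2r + 3.
Then t[r+1] = t[r] + (4r + 4) = (2r^2 + 2r + 3) + (4r + 4) = 2r^2 + 6r + 7,
and 2·(r+1)^2 + 2·(r+1) + 3 = 2r^2 + 6r + 7.
Hence t[n] = 2n^2 + 2n + 3 for every n ≥ 0, by induction.

t[n] = 2n^2 + 2n + 3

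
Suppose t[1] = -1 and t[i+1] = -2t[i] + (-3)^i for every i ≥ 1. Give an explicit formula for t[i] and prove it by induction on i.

Claim: t[i] = 2·(-2)^i − (-3)^i.

Base case: t[1] = -1, and 2·(-2)^1 − (-3)^1 = -4 + 3 = -1.
Assume t[j] = 2·(-2)^j − (-3)^j for some j ≥ 1.
Then t[j+1] = -2t[j] + (-3)^j = -2·(2·(-2)^j − (-3)^j) + (-3)^j = 2·(-2)^{j+1} + 2·(-3)^j + (-3)^j = 2·(-2)^{j+1} + 3·(-3)^j = 2·(-2)^{j+1} − (-3)^{j+1}.
By induction, t[i] = 2·(-2)^i − (-3)^i for all i ≥ 1.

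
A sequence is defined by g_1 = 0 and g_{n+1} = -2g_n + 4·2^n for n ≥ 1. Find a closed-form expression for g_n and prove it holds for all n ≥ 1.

Claim: g_n = (-2)^n + 2^n.

Base case: g_1 = 0, and (-2)^1 + 2^1 = -2 + 2 = 0.
Assume g_k = (-2)^k + 2^k for some k ≥ 1.
Then g_{k+1} = -2g_k + 4·2^k = -2·((-2)^k + 2^k) + 4·2^k = (-2)^{k+1} − 2·2^k + 4·2^k = (-2)^{k+1} + 2·2^k = (-2)^{k+1} + 2^{k+1}.
So the formula holds for k+1, and by induction g_n = (-2)^n + 2^n for all n ≥ 1.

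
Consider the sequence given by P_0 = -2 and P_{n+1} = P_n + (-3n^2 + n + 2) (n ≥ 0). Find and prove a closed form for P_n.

Claim: P_n = -n^3 + 2n^2 + n − 2.

Base case: P_0 = -2, and -0^3 + 2·0^2 + 0 − 2 = -2.
Assume P_k = -k^3 + 2k^2 + k − 2.
Then P_{k+1} = P_k + (-3k^2 + k + 2) = (-k^3 + 2k^2 + k − 2) + (-3k^2 + k + 2) = -k^3 − k^2 + 2k,
and -(k+1)^3 + 2·(k+1)^2 + (k+1) − 2 = -k^3 − k^2 + 2k.
Hence P_n = -n^3 + 2n^2 + n − 2 for every n ≥ 0, by induction.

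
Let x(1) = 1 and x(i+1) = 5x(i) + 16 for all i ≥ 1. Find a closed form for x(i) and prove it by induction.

Claim: x(i) = 5^i − 4.

Base case: x(1) = 1, and 5^1 − 4 = 5 − 4 = 1.
Assume x(r) = 5^r − 4 for some r ≥ 1.
Then x(r+1) = 5x(r) + 16 = 5·(5^r − 4) + 16 = 5^{r+1} − 20 + 16 = 5^{r+1} − 4.
So the formula holds for r+1, and by induction x(i) = 5^i − 4 for all i ≥ 1.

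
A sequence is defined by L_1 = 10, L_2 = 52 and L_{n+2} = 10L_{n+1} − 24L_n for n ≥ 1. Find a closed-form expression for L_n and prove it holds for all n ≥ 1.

Claim: L_n = 4^n + 6^n.

Base cases: L_1 = 10 and 4^1 + 6^1 = 10; L_2 = 52 and 4^2 + 6^2 = 52.
Assume L_j = 4^j + 6^j for all 1 ≤ j ≤ r, where r ≥ 2.
Then L_{r+1} = 10L_r − 24L_{r−1} = 10·(4^r + 6^r) − 24·(4^{r−1} + 6^{r−1}) = (10·4 − 24)4^{r−1} + (10·6 − 24)6^{r−1} = 16·4^{r−1} + 36·6^{r−1} = 4^{r+1} + 6^{r+1}.
This completes the inductive step, so L_n = 4^n + 6^n for all n ≥ 1.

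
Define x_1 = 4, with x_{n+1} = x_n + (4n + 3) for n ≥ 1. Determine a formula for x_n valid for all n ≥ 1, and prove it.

Claim: x_n = 2n^2 + n + 1.

Base case: x_1 = 4, and 2·1^2 + 1 + 1 = 4.
Assume x_k = 2k^2 + k + 1.
Then x_{k+1} = x_k + (4k + 3) = (2k^2 + k + 1) + (4k + 3) = 2k^2 + 5k + 4,
and 2·(k+1)^2 + (k+1) + 1 = 2k^2 + 5k + 4.
Hence x_n = 2n^2 + n + 1 for every n ≥ 1, by induction.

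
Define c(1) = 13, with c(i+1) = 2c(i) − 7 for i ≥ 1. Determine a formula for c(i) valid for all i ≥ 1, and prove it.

Claim: c(i) = 3·2^i + 7.

Base case: c(1) = 13, and 3·2^1 + 7 = 6 + 7 = 13.
Assume c(m) = 3·2^m + 7 for some m ≥ 1.
Then c(m+1) = 2c(m) − 7 = 2·(3·2^m + 7) − 7 = 6·2^m + 14 − 7 = 3·2^{m+1} + 7.
So the formula holds for m+1, and by induction c(i) = 3·2^i + 7 for all i ≥ 1.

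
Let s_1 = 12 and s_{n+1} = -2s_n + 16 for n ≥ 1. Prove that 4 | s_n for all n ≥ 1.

Base case: s_1 = 12 = 4·3, so 4 | s_1.
Assume 4 | s_k, so s_k = 4t for some integer t.
Then s_{k+1} = -2s_k + 16 = -2·(4t) + 16 = 4(-2t + 4), so 4 | s_{k+1}.
Hence 4 | s_n for every n ≥ 1, by induction.

4 | s_n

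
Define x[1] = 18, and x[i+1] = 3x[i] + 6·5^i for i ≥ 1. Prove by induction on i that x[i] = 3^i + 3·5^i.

Base case: x[1] = 18, and 3^1 + 3·5^1 = 3 + 15 = 18.
Assume x[m] = 3^m + 3·5^m for some m ≥ 1.
Then x[m+1] = 3x[m] + 6·5^m = 3·(3^m + 3·5^m) + 6·5^m = 3^{m+1} + 9·5^m + 6·5^m = 3^{m+1} + 15·5^m = 3^{m+1} + 3·5^{m+1}.
This completes the inductive step, so x[i] = 3^i + 3·5^i for all i ≥ 1.

x[i] = 3^i + 3·5^i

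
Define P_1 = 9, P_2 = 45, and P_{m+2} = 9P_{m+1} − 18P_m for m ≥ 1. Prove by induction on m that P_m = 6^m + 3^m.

Base cases: P_1 = 9 and 6^1 + 3^1 = 9; P_2 = 45 and 6^2 + 3^2 = 45.
Assume P_j = 6^j + 3^j for all 1 ≤ j ≤ k, where k ≥ 2.
Then P_{k+1} = 9P_k − 18P_{k−1} = 9·(6^k + 3^k) − 18·(6^{k−1} + 3^{k−1}) = (9·6 − 18)6^{k−1} + (9·3 − 18)3^{k−1} = 36·6^{k−1} + 9·3^{k−1} = 6^{k+1} + 3^{k+1}.
This completes the inductive step, so P_m = 6^m + 3^m for all m ≥ 1.

P_m = 6^m + 3^m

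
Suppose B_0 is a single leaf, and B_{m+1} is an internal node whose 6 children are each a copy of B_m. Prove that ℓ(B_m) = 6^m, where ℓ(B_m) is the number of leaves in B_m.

Base case: ℓ(B_0) = 1, and 6^0 = 1.
Assume ℓ(B_r) = 6^r.
Then ℓ(B_{r+1}) = 6·ℓ(B_r) = 6·6^r = 6^{r+1}.
By induction, ℓ(B_m) = 6^m for all m ≥ 0.

ℓ(B_m) = 6^m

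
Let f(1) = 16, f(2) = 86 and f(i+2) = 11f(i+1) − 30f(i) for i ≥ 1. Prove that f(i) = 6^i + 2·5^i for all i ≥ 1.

Base cases: f(1) = 16 and 6^1 + 2·5^1 = 16; f(2) = 86 and 6^2 + 2·5^2 = 86.
Assume f(j) = 6^j + 2·5^j for all 1 ≤ j ≤ r, where r ≥ 2.
Then f(r+1) = 11f(r) − 30f(r−1) = 11·(6^r + 2·5^r) − 30·(6^{r−1} + 2·5^{r−1}) = (11·6 − 30)6^{r−1} + 2·(11·5 − 30)5^{r−1} = 36·6^{r−1} + 50·5^{r−1} = 6^{r+1} + 2·5^{r+1}.
By strong induction, f(i) = 6^i + 2·5^i for all i ≥ 1.

f(i) = 6^i + 2·5^i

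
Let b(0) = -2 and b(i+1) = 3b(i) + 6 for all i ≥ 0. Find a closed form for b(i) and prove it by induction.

Claim: b(i) = 3^i − 3.

Base case: b(0) = -2, and 3^0 − 3 = 1 − 3 = -2.
Assume b(j) = 3^j − 3 for some j ≥ 0.
Then b(j+1) = 3b(j) + 6 = 3·(3^j − 3) + 6 = 3^{j+1} − 9 + 6 = 3^{j+1} − 3.
Hence b(i) = 3^i − 3 for every i ≥ 0, by induction.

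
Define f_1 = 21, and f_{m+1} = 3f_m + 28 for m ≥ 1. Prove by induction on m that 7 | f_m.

Base case: f_1 = 21 = 7·3, so 7 | f_1.
Assume 7 | f_r, so f_r = 7t for some integer t.
Then f_{r+1} = 3f_r + 28 = 3·(7t) + 28 = 7(3t + 4), so 7 | f_{r+1}.
By induction, 7 | f_m for all m ≥ 1.

7 | f_m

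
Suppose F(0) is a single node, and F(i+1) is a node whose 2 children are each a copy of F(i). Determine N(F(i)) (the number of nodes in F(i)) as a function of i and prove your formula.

Claim: N(F(i)) = 2^{i+1} − 1.

Base case: N(F(0)) = 1, and 2^{0+1} − 1 = 1.
Assume N(F(k)) = 2^{k+1} − 1.
Then N(F(k+1)) = 1 + 2N(F(k)) = 1 + 2(2^{k+1} − 1) = 2^{k+2} − 2 + 1 = 2^{k+2} − 1.
So the formula holds for k+1, and by induction N(F(i)) = 2^{i+1} − 1 for all i ≥ 0.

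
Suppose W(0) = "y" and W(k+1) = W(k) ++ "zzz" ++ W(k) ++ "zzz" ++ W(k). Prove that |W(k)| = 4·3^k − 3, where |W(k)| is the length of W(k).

Base case: |W(0)| = 1, and 4·3^0 − 3 = 1.
Assume |W(j)| = 4·3^j − 3.
Then |W(j+1)| = 3|W(j)| + 6 = 3(4·3^j − 3) + 6 = 4·3^{j+1} − 9 + 6 = 4·3^{j+1} − 3.
So the formula holds for j+1, and by induction |W(k)| = 4·3^k − 3 for all k ≥ 0.

|W(k)| = 4·3^k − 3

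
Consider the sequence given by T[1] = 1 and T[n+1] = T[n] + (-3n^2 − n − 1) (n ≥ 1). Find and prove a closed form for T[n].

Claim: T[n] = -n^3 + n^2 − n + 2.

Base case: T[1] = 1, and -1^3 + 1^2 − 1 + 2 = 1.
Assume T[k] = -k^3 + k^2 − k + 2.
Then T[k+1] = T[k] + (-3k^2 − k − 1) = (-k^3 + k^2 − k + 2) + (-3k^2 − k − 1) = -k^3 − 2k^2 − 2k + 1,
and -(k+1)^3 + (k+1)^2 − (k+1) + 2 = -k^3 − 2k^2 − 2k + 1.
Hence T[n] = -n^3 + n^2 − n + 2 for every n ≥ 1, by induction.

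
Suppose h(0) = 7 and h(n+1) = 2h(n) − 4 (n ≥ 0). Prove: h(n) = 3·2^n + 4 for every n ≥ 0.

Base case: h(0) = 7, and 3·2^0 + 4 = 3 + 4 = 7.
Assume h(j) = 3·2^j + 4 for some j ≥ 0.
Then h(j+1) = 2h(j) − 4 = 2·(3·2^j + 4) − 4 = 6·2^j + 8 − 4 = 3·2^{j+1} + 4.
Hence h(n) = 3·2^n + 4 for every n ≥ 0, by induction.

h(n) = 3·2^n + 4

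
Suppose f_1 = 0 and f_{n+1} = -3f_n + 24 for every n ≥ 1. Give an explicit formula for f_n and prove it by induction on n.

Claim: f_n = 2·(-3)^n + 6.

Base case: f_1 = 0, and 2·(-3)^1 + 6 = -6 + 6 = 0.
Assume f_k = 2·(-3)^k + 6 for some k ≥ 1.
Then f_{k+1} = -3f_k + 24 = -3·(2·(-3)^k + 6) + 24 = -6·(-3)^k − 18 + 24 = 2·(-3)^{k+1} + 6.
Hence f_n = 2·(-3)^n + 6 for every n ≥ 1, by induction.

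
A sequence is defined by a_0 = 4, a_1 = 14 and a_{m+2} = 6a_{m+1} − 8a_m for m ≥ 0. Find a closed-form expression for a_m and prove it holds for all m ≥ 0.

Claim: a_m = 3·4^m + 2^m.

Base cases: a_0 = 4 and 3·4^0 + 2^0 = 4; a_1 = 14 and 3·4^1 + 2^1 = 14.
Assume a_j = 3·4^j + 2^j for all 0 ≤ j ≤ k, where k ≥ 1.
Then a_{k+1} = 6a_k − 8a_{k−1} = 6·(3·4^k + 2^k) − 8·(3·4^{k−1} + 2^{k−1}) = 3·(6·4 − 8)4^{k−1} + (6·2 − 8)2^{k−1} = 48·4^{k−1} + 4·2^{k−1} = 3·4^{k+1} + 2^{k+1}.
So the formula holds for k+1, and by strong induction a_m = 3·4^m + 2^m for all m ≥ 0.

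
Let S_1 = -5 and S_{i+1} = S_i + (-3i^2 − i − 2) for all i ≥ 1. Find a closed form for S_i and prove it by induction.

Claim: S_i = -i^3 + i^2 − 2i − 3.

Base case: S_1 = -5, and -1^3 + 1^2 − 2·1 − 3 = -5.
Assume S_r = -r^3 + r^2 − 2r − 3.
Then S_{r+1} = S_r + (-3r^2 − r − 2) = (-r^3 + r^2 − 2r − 3) + (-3r^2 − r − 2) = -r^3 − 2r^2 − 3r − 5,
and -(r+1)^3 + (r+1)^2 − 2·(r+1) − 3 = -r^3 − 2r^2 − 3r − 5.
Hence S_i = -i^3 + i^2 − 2i − 3 for every i ≥ 1, by induction.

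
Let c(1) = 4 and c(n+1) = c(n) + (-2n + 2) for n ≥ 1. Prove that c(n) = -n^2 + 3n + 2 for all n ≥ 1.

Base case: c(1) = 4, and -1^2 + 3·1 + 2 = 4.
Assume c(r) = -r^2 + 3r + 2.
Then c(r+1) = c(r) + (-2r + 2) = (-r^2 + 3r + 2) + (-2r + 2) = -r^2 + r + 4,
and -(r+1)^2 + 3·(r+1) + 2 = -r^2 + r + 4.
This completes the inductive step, so c(n) = -n^2 + 3n + 2 for all n ≥ 1.

c(n) = -n^2 + 3n + 2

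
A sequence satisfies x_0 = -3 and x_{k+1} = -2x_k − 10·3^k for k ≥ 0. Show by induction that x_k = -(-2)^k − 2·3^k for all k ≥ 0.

Base case: x_0 = -3, and -(-2)^0 − 2·3^0 = -1 − 2 = -3.
Assume x_r = -(-2)^r − 2·3^r for some r ≥ 0.
Then x_{r+1} = -2x_r − 10·3^r = -2·(-(-2)^r − 2·3^r) − 10·3^r = -(-2)^{r+1} + 4·3^r − 10·3^r = -(-2)^{r+1} − 6·3^r = -(-2)^{r+1} − 2·3^{r+1}.
By induction, x_k = -(-2)^k − 2·3^k for all k ≥ 0.

x_k = -(-2)^k − 2·3^k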